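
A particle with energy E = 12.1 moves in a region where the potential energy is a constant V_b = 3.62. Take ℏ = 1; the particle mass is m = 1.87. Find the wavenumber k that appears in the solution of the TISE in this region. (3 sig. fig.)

k = 5.63

With E > V_b the solution is oscillatory, ψ ∝ e^{±ikx} with k = √(2m(E − V_b))/ℏ.
k = √(2 × 1.87 × 8.48) = 5.632.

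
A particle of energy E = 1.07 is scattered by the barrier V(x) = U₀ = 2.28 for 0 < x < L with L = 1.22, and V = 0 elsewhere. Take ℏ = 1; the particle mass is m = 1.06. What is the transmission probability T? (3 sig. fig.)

Since E < U₀ the interior solution is evanescent with decay constant κ = √(2m(U₀ − E))/ℏ = 1.602.
κL = 1.954, sinh(κL) = 3.458.
The exact tunnelling result is T⁻¹ = 1 + U₀² sinh²(κL) / [4E(U₀ − E)] = 13.00, so T = 0.0769.

T = 0.0769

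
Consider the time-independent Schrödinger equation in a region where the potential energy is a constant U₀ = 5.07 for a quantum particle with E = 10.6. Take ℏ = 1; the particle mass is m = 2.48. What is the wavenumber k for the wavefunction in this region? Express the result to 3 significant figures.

With E > U₀ the solution is oscillatory, ψ ∝ e^{±ikx} with k = √(2m(E − U₀))/ℏ.
k = √(2 × 2.48 × 5.53) = 5.237.

k = 5.24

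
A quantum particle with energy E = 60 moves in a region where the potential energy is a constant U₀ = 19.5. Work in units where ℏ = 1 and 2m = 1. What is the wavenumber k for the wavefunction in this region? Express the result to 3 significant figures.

k = 6.36

With E > U₀ the solution is oscillatory, ψ ∝ e^{±ikx} with k = √(2m(E − U₀))/ℏ.
k = √(2 × 0.5 × 40.5) = 6.364.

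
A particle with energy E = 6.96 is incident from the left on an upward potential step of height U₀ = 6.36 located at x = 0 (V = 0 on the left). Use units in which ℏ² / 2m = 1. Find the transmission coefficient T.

On each side the TISE gives plane waves with k = √(2m(E − V))/ℏ: k₁ = √(2·½·6.96) = 2.638, k₂ = √(2·½·0.6) = 0.7746.
Continuity of ψ and ψ′ at the step yields the reflection amplitude r = (k₁ − k₂)/(k₁ + k₂) = 0.5461; thus R = |r|² = 0.2982, T = 0.7018.

T = 0.702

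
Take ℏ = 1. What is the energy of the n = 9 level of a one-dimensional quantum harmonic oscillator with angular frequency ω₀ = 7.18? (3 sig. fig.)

The oscillator eigenvalues are E_n = ℏω₀(n + ½), so E_9 = 7.18 × 9.5 = 68.21.

E = 68.2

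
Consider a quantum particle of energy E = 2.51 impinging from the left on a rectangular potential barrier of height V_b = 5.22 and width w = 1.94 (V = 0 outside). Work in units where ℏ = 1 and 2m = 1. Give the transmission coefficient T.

T = 0.00670

E < V_b: inside the barrier ψ ∝ e^{±κx} with κ = √(2m(V_b − E))/ℏ = 1.646.
κw = 3.194, sinh(κw) = 12.17.
The exact tunnelling result is T⁻¹ = 1 + V_b² sinh²(κw) / [4E(V_b − E)] = 149.3, so T = 0.00670.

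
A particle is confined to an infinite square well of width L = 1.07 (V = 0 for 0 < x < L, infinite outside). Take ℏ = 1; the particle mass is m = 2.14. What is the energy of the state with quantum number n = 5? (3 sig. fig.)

E = 50.4

Requiring ψ(0) = ψ(L) = 0 quantises k = nπ/L, hence E_n = ℏ²k²/2m = n²π²ℏ²/(2mL²).
E_5 = 5² × π² / (2 × 2.14 × 1.07²) = 50.35.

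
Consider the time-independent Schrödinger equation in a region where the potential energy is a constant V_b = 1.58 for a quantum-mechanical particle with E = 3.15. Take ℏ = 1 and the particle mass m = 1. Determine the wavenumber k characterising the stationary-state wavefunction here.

With E > V_b the solution is oscillatory, ψ ∝ e^{±ikx} with k = √(2m(E − V_b))/ℏ.
k = √(2 × 1 × 1.57) = 1.772.

k = 1.77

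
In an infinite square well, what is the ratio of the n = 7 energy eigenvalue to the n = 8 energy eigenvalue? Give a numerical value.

Since E_n ∝ n², the ratio is (7/8)² = 0.765625.

0.765625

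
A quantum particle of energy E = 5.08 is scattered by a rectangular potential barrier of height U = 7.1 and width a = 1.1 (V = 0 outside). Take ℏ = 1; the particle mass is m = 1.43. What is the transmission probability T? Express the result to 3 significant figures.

Since E < U the interior solution is evanescent with decay constant κ = √(2m(U − E))/ℏ = 2.404.
κa = 2.644, sinh(κa) = 6.999.
Matching ψ, ψ′ at both faces gives T = [1 + U² sinh²(κa) / (4E(U − E))]⁻¹ = 1/61.16 = 0.0164.

T = 0.0164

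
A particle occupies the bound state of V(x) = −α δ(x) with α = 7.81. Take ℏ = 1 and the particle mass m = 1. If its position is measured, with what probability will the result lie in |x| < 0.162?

P = 0.920

The normalised bound state is ψ = √κ e^{−κ|x|} with κ = mα/ℏ² = 7.810.
P(|x| < d) = ∫_{−d}^{d} κ e^{−2κ|x|} dx = 1 − e^{−2κd} = 1 − e^{−2.530} = 0.9204.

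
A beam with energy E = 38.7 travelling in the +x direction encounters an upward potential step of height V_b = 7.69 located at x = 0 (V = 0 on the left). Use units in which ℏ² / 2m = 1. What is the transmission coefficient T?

On each side the TISE gives plane waves with k = √(2m(E − V))/ℏ: k₁ = √(2·½·38.7) = 6.221, k₂ = √(2·½·31.01) = 5.569.
Matching ψ and ψ′ at x = 0 gives r = (k₁ − k₂)/(k₁ + k₂), so R = r² = 0.003061 and T = 1 − R = 0.9969.

T = 0.997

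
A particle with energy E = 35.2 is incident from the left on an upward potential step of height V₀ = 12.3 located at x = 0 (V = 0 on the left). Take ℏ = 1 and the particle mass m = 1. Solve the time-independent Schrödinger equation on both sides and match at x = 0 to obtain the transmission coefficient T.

T = 0.989

On each side the TISE gives plane waves with k = √(2m(E − V))/ℏ: k₁ = √(2·1·35.2) = 8.390, k₂ = √(2·1·22.9) = 6.768.
Continuity of ψ and ψ′ at the step yields the reflection amplitude r = (k₁ − k₂)/(k₁ + k₂) = 0.1071; thus R = |r|² = 0.01146, T = 0.9885.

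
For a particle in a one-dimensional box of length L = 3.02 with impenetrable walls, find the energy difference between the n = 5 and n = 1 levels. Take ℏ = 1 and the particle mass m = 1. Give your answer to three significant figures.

E_n = n²π²ℏ²/(2mL²), so ΔE = (5² − 1²) π²ℏ²/(2mL²).
ΔE = 24 × π² / (2 × 1 × 3.02²) = 12.99.

ΔE = 13.0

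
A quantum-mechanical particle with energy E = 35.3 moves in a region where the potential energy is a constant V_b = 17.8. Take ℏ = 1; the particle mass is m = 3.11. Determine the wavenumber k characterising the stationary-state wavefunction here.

k = 10.4

With E > V_b the solution is oscillatory, ψ ∝ e^{±ikx} with k = √(2m(E − V_b))/ℏ.
k = √(2 × 3.11 × 17.5) = 10.43.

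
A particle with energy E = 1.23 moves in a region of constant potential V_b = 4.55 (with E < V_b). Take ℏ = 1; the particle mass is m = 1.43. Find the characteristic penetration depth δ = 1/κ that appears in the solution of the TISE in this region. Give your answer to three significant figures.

Since E < V_b the TISE in this region is ψ'' = κ²ψ with κ = √(2m(V_b − E))/ℏ.
κ = √(2 × 1.43 × 3.32) = 3.081. The penetration depth is δ = 1/κ = 0.325.

δ = 0.325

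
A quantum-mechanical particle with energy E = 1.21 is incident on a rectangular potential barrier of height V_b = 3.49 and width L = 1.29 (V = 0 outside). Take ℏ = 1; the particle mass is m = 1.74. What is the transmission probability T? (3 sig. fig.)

Since E < V_b the interior solution is evanescent with decay constant κ = √(2m(V_b − E))/ℏ = 2.817.
κL = 3.634, sinh(κL) = 18.91.
Matching ψ, ψ′ at both faces gives T = [1 + V_b² sinh²(κL) / (4E(V_b − E))]⁻¹ = 1/395.8 = 0.00253.

T = 0.00253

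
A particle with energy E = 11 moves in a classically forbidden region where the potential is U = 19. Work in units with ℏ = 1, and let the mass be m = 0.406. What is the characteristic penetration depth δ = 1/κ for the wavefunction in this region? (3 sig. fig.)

δ = 0.392

Since E < U the TISE in this region is ψ'' = κ²ψ with κ = √(2m(U − E))/ℏ.
κ = √(2 × 0.406 × 8) = 2.549. The penetration depth is δ = 1/κ = 0.392.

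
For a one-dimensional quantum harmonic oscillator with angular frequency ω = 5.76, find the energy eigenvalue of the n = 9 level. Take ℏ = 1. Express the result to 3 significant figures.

E = 54.7

The oscillator eigenvalues are E_n = ℏω(n + ½), so E_9 = 5.76 × 9.5 = 54.72.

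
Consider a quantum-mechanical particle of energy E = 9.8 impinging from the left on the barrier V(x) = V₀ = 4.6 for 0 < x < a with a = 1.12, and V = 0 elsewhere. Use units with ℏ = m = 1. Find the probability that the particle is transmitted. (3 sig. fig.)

T = 0.979

E > V₀: inside the barrier k₂ = √(2m(E − V₀))/ℏ = 3.225, k₂a = 3.612.
T = [1 + V₀² sin²(k₂a) / (4E(E − V₀))]⁻¹ = 1/1.021 = 0.979.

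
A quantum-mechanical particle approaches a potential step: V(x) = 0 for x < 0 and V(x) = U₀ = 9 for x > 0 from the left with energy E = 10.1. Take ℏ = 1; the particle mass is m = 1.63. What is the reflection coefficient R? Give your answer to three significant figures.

R = 0.254

The wavenumbers are k₁ = √(2mE)/ℏ = 5.738 on the left and k₂ = √(2m(E − U₀))/ℏ = 1.894 on the right.
Continuity of ψ and ψ′ at the step yields the reflection amplitude r = (k₁ − k₂)/(k₁ + k₂) = 0.5037; thus R = |r|² = 0.2538, T = 0.7462.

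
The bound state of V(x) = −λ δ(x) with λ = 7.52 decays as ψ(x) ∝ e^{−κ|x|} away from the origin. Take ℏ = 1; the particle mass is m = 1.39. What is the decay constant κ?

Integrate −(ℏ²/2m)ψ'' − λδ(x)ψ = Eψ from −ε to +ε: the ψ'' term gives ψ'(0⁺) − ψ'(0⁻) and the δ term gives −(2mλ/ℏ²)ψ(0).
With ψ ∝ e^{−κ|x|} this yields −2κ = −2mλ/ℏ², so κ = mλ/ℏ² = 10.45.

κ = 10.5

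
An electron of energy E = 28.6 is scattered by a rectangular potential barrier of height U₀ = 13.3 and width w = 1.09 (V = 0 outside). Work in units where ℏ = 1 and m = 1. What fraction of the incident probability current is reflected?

R = 0.00632

Above the barrier the interior wavenumber is k₂ = √(2m(E − U₀))/ℏ = 5.532, giving phase k₂w = 6.030.
T = [1 + U₀² sin²(k₂w) / (4E(E − U₀))]⁻¹ = 1/1.006 = 0.994.
R = 1 − T = 0.00632.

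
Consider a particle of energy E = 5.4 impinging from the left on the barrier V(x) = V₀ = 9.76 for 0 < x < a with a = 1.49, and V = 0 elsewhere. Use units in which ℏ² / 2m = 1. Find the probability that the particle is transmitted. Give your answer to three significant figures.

Since E < V₀ the interior solution is evanescent with decay constant κ = √(2m(V₀ − E))/ℏ = 2.088.
κa = 3.111, sinh(κa) = 11.20.
The exact tunnelling result is T⁻¹ = 1 + V₀² sinh²(κa) / [4E(V₀ − E)] = 127.9, so T = 0.00782.

T = 0.00782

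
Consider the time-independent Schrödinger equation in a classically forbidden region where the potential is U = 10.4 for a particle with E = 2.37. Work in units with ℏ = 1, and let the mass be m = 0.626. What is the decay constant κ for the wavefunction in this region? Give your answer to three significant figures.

Since E < U the TISE in this region is ψ'' = κ²ψ with κ = √(2m(U − E))/ℏ.
κ = √(2 × 0.626 × 8.03) = 3.171.

κ = 3.17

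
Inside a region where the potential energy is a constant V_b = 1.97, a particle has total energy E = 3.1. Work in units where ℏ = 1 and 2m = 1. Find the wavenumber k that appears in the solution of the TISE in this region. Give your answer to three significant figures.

k = 1.06

With E > V_b the solution is oscillatory, ψ ∝ e^{±ikx} with k = √(2m(E − V_b))/ℏ.
k = √(2 × 0.5 × 1.13) = 1.063.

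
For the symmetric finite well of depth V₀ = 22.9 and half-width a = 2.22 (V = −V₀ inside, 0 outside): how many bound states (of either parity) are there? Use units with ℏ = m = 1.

N = 10

The dimensionless depth is z₀ = a√(2mV₀)/ℏ = 2.22 × √(45.80) = 15.02.
A new bound state (alternating even/odd) appears each time z₀ passes a multiple of π/2, so N = ⌊2z₀/π⌋ + 1 = ⌊9.565⌋ + 1 = 10.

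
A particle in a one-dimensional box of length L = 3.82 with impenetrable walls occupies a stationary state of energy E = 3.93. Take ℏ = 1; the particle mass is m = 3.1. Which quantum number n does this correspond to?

n = 6

From E_n = n²π²ℏ²/(2mL²) invert to n = √(2mL²E)/(πℏ).
n = (3.82/π) × √(2 × 3.1 × 3.93) = 6.002 → n = 6.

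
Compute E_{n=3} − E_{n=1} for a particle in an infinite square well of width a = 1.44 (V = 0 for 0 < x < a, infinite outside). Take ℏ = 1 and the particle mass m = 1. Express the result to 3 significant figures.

E_n = n²π²ℏ²/(2ma²), so ΔE = (3² − 1²) π²ℏ²/(2ma²).
ΔE = 8 × π² / (2 × 1 × 1.44²) = 19.04.

ΔE = 19.0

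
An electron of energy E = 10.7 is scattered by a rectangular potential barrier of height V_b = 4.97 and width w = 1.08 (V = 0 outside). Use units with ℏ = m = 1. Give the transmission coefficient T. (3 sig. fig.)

T = 0.976

Above the barrier the interior wavenumber is k₂ = √(2m(E − V_b))/ℏ = 3.385, giving phase k₂w = 3.656.
Matching at both interfaces gives T⁻¹ = 1 + V_b² sin²(k₂w) / [4E(E − V_b)] = 1.024, hence T = 0.976.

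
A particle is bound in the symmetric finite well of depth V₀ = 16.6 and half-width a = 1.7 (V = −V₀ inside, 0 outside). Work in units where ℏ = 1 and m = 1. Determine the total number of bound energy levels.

Define the well-strength parameter z₀ = (a/ℏ)√(2mV₀) = 1.7 × √(2·1·16.6) = 9.795.
A new bound state (alternating even/odd) appears each time z₀ passes a multiple of π/2, so N = ⌊2z₀/π⌋ + 1 = ⌊6.236⌋ + 1 = 7.

N = 7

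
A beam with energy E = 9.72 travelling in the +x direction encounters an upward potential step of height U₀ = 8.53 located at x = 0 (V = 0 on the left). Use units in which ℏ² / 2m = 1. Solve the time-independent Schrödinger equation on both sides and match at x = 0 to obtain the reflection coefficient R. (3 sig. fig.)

The wavenumbers are k₁ = √(2mE)/ℏ = 3.118 on the left and k₂ = √(2m(E − U₀))/ℏ = 1.091 on the right.
Matching ψ and ψ′ at x = 0 gives r = (k₁ − k₂)/(k₁ + k₂), so R = r² = 0.2319 and T = 1 − R = 0.7681.

R = 0.232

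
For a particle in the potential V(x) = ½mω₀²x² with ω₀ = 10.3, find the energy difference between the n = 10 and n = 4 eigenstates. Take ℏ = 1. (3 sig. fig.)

ΔE = 61.8

E_n = ℏω₀(n + ½), so ΔE = (10 − 4) ℏω₀ = 6 × 10.3 = 61.80.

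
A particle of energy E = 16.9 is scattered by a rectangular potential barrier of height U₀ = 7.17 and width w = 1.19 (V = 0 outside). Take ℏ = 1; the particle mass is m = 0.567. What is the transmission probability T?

T = 0.961

Above the barrier the interior wavenumber is k₂ = √(2m(E − U₀))/ℏ = 3.322, giving phase k₂w = 3.953.
Matching at both interfaces gives T⁻¹ = 1 + U₀² sin²(k₂w) / [4E(E − U₀)] = 1.041, hence T = 0.961.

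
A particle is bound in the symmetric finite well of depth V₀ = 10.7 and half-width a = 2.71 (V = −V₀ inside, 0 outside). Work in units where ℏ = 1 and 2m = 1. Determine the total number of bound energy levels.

N = 6

Define the well-strength parameter z₀ = (a/ℏ)√(2mV₀) = 2.71 × √(2·0.5·10.7) = 8.865.
A new bound state (alternating even/odd) appears each time z₀ passes a multiple of π/2, so N = ⌊2z₀/π⌋ + 1 = ⌊5.643⌋ + 1 = 6.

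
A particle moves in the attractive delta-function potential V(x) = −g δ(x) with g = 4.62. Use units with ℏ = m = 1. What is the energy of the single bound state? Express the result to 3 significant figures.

The bound state is ψ(x) = √κ e^{−κ|x|}. The derivative jump ψ'(0⁺) − ψ'(0⁻) = −(2mg/ℏ²)ψ(0) fixes κ = mg/ℏ² = 4.620.
Then E = −ℏ²κ²/(2m) = −mg²/(2ℏ²) = -10.67.

E = -10.7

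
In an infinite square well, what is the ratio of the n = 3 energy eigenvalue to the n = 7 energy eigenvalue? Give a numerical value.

E_n = n²π²ℏ²/(2mL²) so the ratio is n₂²/n₁² = 9/49 = 0.183673.

0.183673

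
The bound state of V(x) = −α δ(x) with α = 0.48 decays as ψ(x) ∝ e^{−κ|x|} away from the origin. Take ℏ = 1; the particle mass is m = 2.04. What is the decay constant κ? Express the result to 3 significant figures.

κ = 0.979

Integrate −(ℏ²/2m)ψ'' − αδ(x)ψ = Eψ from −ε to +ε: the ψ'' term gives ψ'(0⁺) − ψ'(0⁻) and the δ term gives −(2mα/ℏ²)ψ(0).
With ψ ∝ e^{−κ|x|} this yields −2κ = −2mα/ℏ², so κ = mα/ℏ² = 0.9792.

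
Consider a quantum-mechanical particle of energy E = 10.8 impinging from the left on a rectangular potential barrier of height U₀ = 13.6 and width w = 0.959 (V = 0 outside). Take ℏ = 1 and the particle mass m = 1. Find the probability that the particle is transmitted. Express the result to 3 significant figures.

Since E < U₀ the interior solution is evanescent with decay constant κ = √(2m(U₀ − E))/ℏ = 2.366.
κw = 2.269, sinh(κw) = 4.785.
The exact tunnelling result is T⁻¹ = 1 + U₀² sinh²(κw) / [4E(U₀ − E)] = 36.01, so T = 0.0278.

T = 0.0278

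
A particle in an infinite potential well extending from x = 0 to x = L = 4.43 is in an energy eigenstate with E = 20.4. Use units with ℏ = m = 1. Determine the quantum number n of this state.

For an infinite well E_n = n²π²ℏ²/(2mL²), so n = (L/πℏ)√(2mE).
n = (4.43/π) × √(2 × 1 × 20.4) = 9.007 → n = 9.

n = 9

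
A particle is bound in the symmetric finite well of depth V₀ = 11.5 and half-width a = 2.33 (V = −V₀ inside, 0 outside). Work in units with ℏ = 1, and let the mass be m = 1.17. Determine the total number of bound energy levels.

N = 8

The dimensionless depth is z₀ = a√(2mV₀)/ℏ = 2.33 × √(26.91) = 12.09.
A new bound state (alternating even/odd) appears each time z₀ passes a multiple of π/2, so N = ⌊2z₀/π⌋ + 1 = ⌊7.695⌋ + 1 = 8.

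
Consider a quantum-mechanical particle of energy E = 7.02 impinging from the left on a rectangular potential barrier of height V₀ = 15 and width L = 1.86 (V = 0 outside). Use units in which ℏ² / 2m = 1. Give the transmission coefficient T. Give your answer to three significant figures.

T = 0.000109

Since E < V₀ the interior solution is evanescent with decay constant κ = √(2m(V₀ − E))/ℏ = 2.825.
κL = 5.254, sinh(κL) = 95.69.
The exact tunnelling result is T⁻¹ = 1 + V₀² sinh²(κL) / [4E(V₀ − E)] = 9195, so T = 0.000109.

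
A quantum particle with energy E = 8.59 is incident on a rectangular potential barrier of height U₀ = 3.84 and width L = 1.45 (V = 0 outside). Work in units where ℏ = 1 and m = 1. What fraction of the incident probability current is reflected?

R = 0.0784

E > U₀: inside the barrier k₂ = √(2m(E − U₀))/ℏ = 3.082, k₂L = 4.469.
T = [1 + U₀² sin²(k₂L) / (4E(E − U₀))]⁻¹ = 1/1.085 = 0.922.
R = 1 − T = 0.0784.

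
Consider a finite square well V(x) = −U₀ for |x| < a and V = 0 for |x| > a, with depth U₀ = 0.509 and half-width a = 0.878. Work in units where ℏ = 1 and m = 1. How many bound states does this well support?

N = 1

Define the well-strength parameter z₀ = (a/ℏ)√(2mU₀) = 0.878 × √(2·1·0.509) = 0.8859.
A new bound state (alternating even/odd) appears each time z₀ passes a multiple of π/2, so N = ⌊2z₀/π⌋ + 1 = ⌊0.5640⌋ + 1 = 1.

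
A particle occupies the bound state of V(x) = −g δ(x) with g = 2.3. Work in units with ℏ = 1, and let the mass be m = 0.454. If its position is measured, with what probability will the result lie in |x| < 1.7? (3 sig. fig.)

The normalised bound state is ψ = √κ e^{−κ|x|} with κ = mg/ℏ² = 1.044.
P(|x| < d) = ∫_{−d}^{d} κ e^{−2κ|x|} dx = 1 − e^{−2κd} = 1 − e^{−3.550} = 0.9713.

P = 0.971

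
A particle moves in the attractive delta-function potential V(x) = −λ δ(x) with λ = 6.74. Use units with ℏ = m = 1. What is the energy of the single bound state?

The bound state is ψ(x) = √κ e^{−κ|x|}. The derivative jump ψ'(0⁺) − ψ'(0⁻) = −(2mλ/ℏ²)ψ(0) fixes κ = mλ/ℏ² = 6.740.
Then E = −ℏ²κ²/(2m) = −mλ²/(2ℏ²) = -22.71.

E = -22.7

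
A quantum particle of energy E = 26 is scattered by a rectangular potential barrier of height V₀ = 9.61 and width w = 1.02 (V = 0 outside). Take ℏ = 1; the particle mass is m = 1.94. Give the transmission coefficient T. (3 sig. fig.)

E > V₀: inside the barrier k₂ = √(2m(E − V₀))/ℏ = 7.975, k₂w = 8.134.
Matching at both interfaces gives T⁻¹ = 1 + V₀² sin²(k₂w) / [4E(E − V₀)] = 1.050, hence T = 0.952.

T = 0.952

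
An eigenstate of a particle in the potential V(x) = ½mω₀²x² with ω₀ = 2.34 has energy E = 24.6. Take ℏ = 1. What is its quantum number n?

n = 10

Invert E_n = (n + ½)ℏω₀: n = E/ℏω₀ − ½ = 10.013, so n = 10.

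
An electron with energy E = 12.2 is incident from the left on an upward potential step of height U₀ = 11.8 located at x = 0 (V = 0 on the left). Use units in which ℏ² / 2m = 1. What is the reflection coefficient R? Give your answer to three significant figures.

The wavenumbers are k₁ = √(2mE)/ℏ = 3.493 on the left and k₂ = √(2m(E − U₀))/ℏ = 0.6325 on the right.
Continuity of ψ and ψ′ at the step yields the reflection amplitude r = (k₁ − k₂)/(k₁ + k₂) = 0.6934; thus R = |r|² = 0.4808, T = 0.5192.

R = 0.481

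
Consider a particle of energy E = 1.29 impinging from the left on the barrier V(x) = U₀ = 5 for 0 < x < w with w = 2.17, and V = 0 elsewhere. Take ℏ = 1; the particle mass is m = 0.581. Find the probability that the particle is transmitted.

E < U₀: inside the barrier ψ ∝ e^{±κx} with κ = √(2m(U₀ − E))/ℏ = 2.076.
κw = 4.506, sinh(κw) = 45.25.
Matching ψ, ψ′ at both faces gives T = [1 + U₀² sinh²(κw) / (4E(U₀ − E))]⁻¹ = 1/2675 = 0.000374.

T = 0.000374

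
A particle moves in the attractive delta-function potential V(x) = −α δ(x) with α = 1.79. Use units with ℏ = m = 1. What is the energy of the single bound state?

E = -1.60

For x ≠ 0 the bound state is ψ ∝ e^{−κ|x|}; integrating the TISE across the delta gives the cusp condition 2κ = 2mα/ℏ², so κ = 1.790.
Then E = −ℏ²κ²/(2m) = −mα²/(2ℏ²) = -1.602.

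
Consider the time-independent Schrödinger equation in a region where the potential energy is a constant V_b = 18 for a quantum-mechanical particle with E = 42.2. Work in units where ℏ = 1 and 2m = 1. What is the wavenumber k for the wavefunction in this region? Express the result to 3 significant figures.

k = 4.92

With E > V_b the solution is oscillatory, ψ ∝ e^{±ikx} with k = √(2m(E − V_b))/ℏ.
k = √(2 × 0.5 × 24.2) = 4.919.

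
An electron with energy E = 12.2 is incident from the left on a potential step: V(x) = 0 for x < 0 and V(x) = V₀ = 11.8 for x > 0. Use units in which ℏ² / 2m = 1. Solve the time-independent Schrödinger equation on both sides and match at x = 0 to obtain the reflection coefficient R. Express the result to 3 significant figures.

The wavenumbers are k₁ = √(2mE)/ℏ = 3.493 on the left and k₂ = √(2m(E − V₀))/ℏ = 0.6325 on the right.
Matching ψ and ψ′ at x = 0 gives r = (k₁ − k₂)/(k₁ + k₂), so R = r² = 0.4808 and T = 1 − R = 0.5192.

R = 0.481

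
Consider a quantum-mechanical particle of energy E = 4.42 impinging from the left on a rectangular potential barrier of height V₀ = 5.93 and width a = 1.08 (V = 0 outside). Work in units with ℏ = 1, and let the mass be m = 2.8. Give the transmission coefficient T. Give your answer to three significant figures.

Since E < V₀ the interior solution is evanescent with decay constant κ = √(2m(V₀ − E))/ℏ = 2.908.
κa = 3.141, sinh(κa) = 11.54.
Matching ψ, ψ′ at both faces gives T = [1 + V₀² sinh²(κa) / (4E(V₀ − E))]⁻¹ = 1/176.3 = 0.00567.

T = 0.00567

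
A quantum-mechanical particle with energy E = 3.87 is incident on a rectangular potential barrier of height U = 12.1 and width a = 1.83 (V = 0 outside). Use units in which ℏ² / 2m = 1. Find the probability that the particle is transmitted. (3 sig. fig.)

Since E < U the interior solution is evanescent with decay constant κ = √(2m(U − E))/ℏ = 2.869.
κa = 5.250, sinh(κa) = 95.27.
Matching ψ, ψ′ at both faces gives T = [1 + U² sinh²(κa) / (4E(U − E))]⁻¹ = 1/10430 = 0.0000959.

T = 0.0000959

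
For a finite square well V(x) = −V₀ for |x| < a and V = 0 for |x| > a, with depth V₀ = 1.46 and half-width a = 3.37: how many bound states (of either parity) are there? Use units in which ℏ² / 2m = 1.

N = 3

The dimensionless depth is z₀ = a√(2mV₀)/ℏ = 3.37 × √(1.460) = 4.072.
A new bound state (alternating even/odd) appears each time z₀ passes a multiple of π/2, so N = ⌊2z₀/π⌋ + 1 = ⌊2.592⌋ + 1 = 3.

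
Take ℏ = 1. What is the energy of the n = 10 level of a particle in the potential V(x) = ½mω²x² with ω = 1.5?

The oscillator eigenvalues are E_n = ℏω(n + ½), so E_10 = 1.5 × 10.5 = 15.75.

E = 15.8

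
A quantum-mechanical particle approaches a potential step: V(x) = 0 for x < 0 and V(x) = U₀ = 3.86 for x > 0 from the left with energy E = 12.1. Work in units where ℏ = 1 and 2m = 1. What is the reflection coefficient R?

On each side the TISE gives plane waves with k = √(2m(E − V))/ℏ: k₁ = √(2·½·12.1) = 3.479, k₂ = √(2·½·8.24) = 2.871.
Continuity of ψ and ψ′ at the step yields the reflection amplitude r = (k₁ − k₂)/(k₁ + k₂) = 0.09576; thus R = |r|² = 0.009169, T = 0.9908.

R = 0.00917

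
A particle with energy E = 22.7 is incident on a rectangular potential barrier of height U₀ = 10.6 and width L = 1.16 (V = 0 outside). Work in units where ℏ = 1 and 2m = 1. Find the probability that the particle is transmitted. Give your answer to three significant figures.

E > U₀: inside the barrier k₂ = √(2m(E − U₀))/ℏ = 3.479, k₂L = 4.035.
Matching at both interfaces gives T⁻¹ = 1 + U₀² sin²(k₂L) / [4E(E − U₀)] = 1.062, hence T = 0.942.

T = 0.942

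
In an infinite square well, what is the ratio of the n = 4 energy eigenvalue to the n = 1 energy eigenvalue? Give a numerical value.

Since E_n ∝ n², the ratio is (4/1)² = 16.

16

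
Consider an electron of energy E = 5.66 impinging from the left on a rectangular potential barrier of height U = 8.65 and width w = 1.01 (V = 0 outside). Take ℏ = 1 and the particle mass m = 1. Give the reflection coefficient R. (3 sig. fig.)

Since E < U the interior solution is evanescent with decay constant κ = √(2m(U − E))/ℏ = 2.445.
κw = 2.470, sinh(κw) = 5.868.
Matching ψ, ψ′ at both faces gives T = [1 + U² sinh²(κw) / (4E(U − E))]⁻¹ = 1/39.06 = 0.0256.
R = 1 − T = 0.974.

R = 0.974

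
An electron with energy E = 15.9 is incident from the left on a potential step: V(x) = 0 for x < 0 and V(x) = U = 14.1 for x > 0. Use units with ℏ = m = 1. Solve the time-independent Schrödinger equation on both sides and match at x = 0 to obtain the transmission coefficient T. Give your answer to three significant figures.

The wavenumbers are k₁ = √(2mE)/ℏ = 5.639 on the left and k₂ = √(2m(E − U))/ℏ = 1.897 on the right.
Matching ψ and ψ′ at x = 0 gives r = (k₁ − k₂)/(k₁ + k₂), so R = r² = 0.2465 and T = 1 − R = 0.7535.

T = 0.754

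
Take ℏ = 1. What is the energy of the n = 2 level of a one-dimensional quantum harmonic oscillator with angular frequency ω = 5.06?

The oscillator eigenvalues are E_n = ℏω(n + ½), so E_2 = 5.06 × 2.5 = 12.65.

E = 12.7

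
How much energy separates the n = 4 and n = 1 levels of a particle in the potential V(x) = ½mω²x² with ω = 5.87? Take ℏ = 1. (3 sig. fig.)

ΔE = 17.6

E_n = ℏω(n + ½), so ΔE = (4 − 1) ℏω = 3 × 5.87 = 17.61.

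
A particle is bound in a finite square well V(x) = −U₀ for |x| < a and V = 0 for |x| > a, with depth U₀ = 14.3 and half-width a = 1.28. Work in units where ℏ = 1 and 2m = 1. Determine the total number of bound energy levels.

Define the well-strength parameter z₀ = (a/ℏ)√(2mU₀) = 1.28 × √(2·0.5·14.3) = 4.840.
The even/odd transcendental equations gain one root per π/2 in z₀, giving N = 1 + ⌊2z₀/π⌋ = 1 + ⌊3.081⌋ = 4.

N = 4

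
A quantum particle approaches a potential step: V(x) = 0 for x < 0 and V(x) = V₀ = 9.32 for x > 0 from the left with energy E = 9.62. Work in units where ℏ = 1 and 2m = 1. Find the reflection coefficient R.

The wavenumbers are k₁ = √(2mE)/ℏ = 3.102 on the left and k₂ = √(2m(E − V₀))/ℏ = 0.5477 on the right.
Matching ψ and ψ′ at x = 0 gives r = (k₁ − k₂)/(k₁ + k₂), so R = r² = 0.4898 and T = 1 − R = 0.5102.

R = 0.490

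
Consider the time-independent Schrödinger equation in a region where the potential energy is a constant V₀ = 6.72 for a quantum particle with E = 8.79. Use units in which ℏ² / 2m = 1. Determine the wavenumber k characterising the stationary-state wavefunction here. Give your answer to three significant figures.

With E > V₀ the solution is oscillatory, ψ ∝ e^{±ikx} with k = √(2m(E − V₀))/ℏ.
k = √(2 × 0.5 × 2.07) = 1.439.

k = 1.44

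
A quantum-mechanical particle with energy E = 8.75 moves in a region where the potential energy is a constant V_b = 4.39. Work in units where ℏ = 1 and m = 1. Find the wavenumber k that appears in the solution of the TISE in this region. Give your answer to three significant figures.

With E > V_b the solution is oscillatory, ψ ∝ e^{±ikx} with k = √(2m(E − V_b))/ℏ.
k = √(2 × 1 × 4.36) = 2.953.

k = 2.95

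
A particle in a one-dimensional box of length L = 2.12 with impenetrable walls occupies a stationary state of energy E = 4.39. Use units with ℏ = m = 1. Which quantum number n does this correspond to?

n = 2

For an infinite well E_n = n²π²ℏ²/(2mL²), so n = (L/πℏ)√(2mE).
n = (2.12/π) × √(2 × 1 × 4.39) = 2.000 → n = 2.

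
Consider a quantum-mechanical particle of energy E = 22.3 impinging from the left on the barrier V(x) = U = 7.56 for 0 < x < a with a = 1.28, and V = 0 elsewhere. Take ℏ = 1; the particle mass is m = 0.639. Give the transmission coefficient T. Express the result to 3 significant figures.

E > U: inside the barrier k₂ = √(2m(E − U))/ℏ = 4.340, k₂a = 5.556.
T = [1 + U² sin²(k₂a) / (4E(E − U))]⁻¹ = 1/1.019 = 0.981.

T = 0.981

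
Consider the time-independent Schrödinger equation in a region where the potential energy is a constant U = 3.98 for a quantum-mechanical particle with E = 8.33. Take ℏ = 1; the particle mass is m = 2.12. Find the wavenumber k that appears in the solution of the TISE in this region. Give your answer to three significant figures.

With E > U the solution is oscillatory, ψ ∝ e^{±ikx} with k = √(2m(E − U))/ℏ.
k = √(2 × 2.12 × 4.35) = 4.295.

k = 4.29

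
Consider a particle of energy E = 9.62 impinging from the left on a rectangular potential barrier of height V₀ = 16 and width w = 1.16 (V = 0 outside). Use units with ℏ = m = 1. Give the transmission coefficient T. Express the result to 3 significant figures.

T = 0.000965

Since E < V₀ the interior solution is evanescent with decay constant κ = √(2m(V₀ − E))/ℏ = 3.572.
κw = 4.144, sinh(κw) = 31.51.
Matching ψ, ψ′ at both faces gives T = [1 + V₀² sinh²(κw) / (4E(V₀ − E))]⁻¹ = 1/1036 = 0.000965.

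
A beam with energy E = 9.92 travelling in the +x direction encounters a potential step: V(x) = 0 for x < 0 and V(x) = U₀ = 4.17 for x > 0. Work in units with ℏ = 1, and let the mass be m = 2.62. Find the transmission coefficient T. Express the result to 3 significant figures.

T = 0.982

On each side the TISE gives plane waves with k = √(2m(E − V))/ℏ: k₁ = √(2·2.62·9.92) = 7.210, k₂ = √(2·2.62·5.75) = 5.489.
Continuity of ψ and ψ′ at the step yields the reflection amplitude r = (k₁ − k₂)/(k₁ + k₂) = 0.1355; thus R = |r|² = 0.01836, T = 0.9816.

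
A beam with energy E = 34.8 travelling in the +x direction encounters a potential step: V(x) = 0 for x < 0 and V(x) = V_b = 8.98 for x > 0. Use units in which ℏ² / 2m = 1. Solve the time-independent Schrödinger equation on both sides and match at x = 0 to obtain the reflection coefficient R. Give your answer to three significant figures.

On each side the TISE gives plane waves with k = √(2m(E − V))/ℏ: k₁ = √(2·½·34.8) = 5.899, k₂ = √(2·½·25.82) = 5.081.
Matching ψ and ψ′ at x = 0 gives r = (k₁ − k₂)/(k₁ + k₂), so R = r² = 0.005547 and T = 1 − R = 0.9945.

R = 0.00555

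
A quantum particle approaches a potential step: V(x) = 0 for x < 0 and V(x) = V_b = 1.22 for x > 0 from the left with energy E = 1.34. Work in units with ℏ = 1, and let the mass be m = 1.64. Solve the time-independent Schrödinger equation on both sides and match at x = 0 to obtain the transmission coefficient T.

T = 0.709

On each side the TISE gives plane waves with k = √(2m(E − V))/ℏ: k₁ = √(2·1.64·1.34) = 2.096, k₂ = √(2·1.64·0.12) = 0.6274.
Matching ψ and ψ′ at x = 0 gives r = (k₁ − k₂)/(k₁ + k₂), so R = r² = 0.2909 and T = 1 − R = 0.7091.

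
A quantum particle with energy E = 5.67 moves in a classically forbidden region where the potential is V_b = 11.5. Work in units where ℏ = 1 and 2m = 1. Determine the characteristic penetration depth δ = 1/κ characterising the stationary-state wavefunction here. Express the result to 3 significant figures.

δ = 0.414

Since E < V_b the TISE in this region is ψ'' = κ²ψ with κ = √(2m(V_b − E))/ℏ.
κ = √(2 × 0.5 × 5.83) = 2.415. The penetration depth is δ = 1/κ = 0.414.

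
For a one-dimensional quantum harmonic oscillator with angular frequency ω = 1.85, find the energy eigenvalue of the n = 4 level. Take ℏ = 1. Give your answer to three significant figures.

Using E_n = (n + ½)ℏω: E_4 = 4.5 × 1.85 = 8.325.

E = 8.33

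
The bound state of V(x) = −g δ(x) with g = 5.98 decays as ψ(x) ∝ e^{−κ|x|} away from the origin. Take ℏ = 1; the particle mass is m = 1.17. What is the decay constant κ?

κ = 7.00

Integrating the TISE across x = 0 gives the cusp condition ψ'(0⁺) − ψ'(0⁻) = −(2mg/ℏ²)ψ(0).
With ψ ∝ e^{−κ|x|} this yields −2κ = −2mg/ℏ², so κ = mg/ℏ² = 6.997.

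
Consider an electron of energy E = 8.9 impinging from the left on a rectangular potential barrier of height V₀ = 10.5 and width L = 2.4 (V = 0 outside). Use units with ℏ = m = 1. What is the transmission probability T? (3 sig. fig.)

E < V₀: inside the barrier ψ ∝ e^{±κx} with κ = √(2m(V₀ − E))/ℏ = 1.789.
κL = 4.293, sinh(κL) = 36.60.
Matching ψ, ψ′ at both faces gives T = [1 + V₀² sinh²(κL) / (4E(V₀ − E))]⁻¹ = 1/2593 = 0.000386.

T = 0.000386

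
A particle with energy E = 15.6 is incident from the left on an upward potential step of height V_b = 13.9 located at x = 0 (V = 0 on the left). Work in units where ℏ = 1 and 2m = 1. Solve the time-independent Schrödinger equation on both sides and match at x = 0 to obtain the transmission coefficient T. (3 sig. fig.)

T = 0.746

On each side the TISE gives plane waves with k = √(2m(E − V))/ℏ: k₁ = √(2·½·15.6) = 3.950, k₂ = √(2·½·1.7) = 1.304.
Matching ψ and ψ′ at x = 0 gives r = (k₁ − k₂)/(k₁ + k₂), so R = r² = 0.2536 and T = 1 − R = 0.7464.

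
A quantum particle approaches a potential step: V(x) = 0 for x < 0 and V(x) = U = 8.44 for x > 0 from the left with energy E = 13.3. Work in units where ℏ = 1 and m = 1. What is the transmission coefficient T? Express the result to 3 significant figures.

The wavenumbers are k₁ = √(2mE)/ℏ = 5.158 on the left and k₂ = √(2m(E − U))/ℏ = 3.118 on the right.
Continuity of ψ and ψ′ at the step yields the reflection amplitude r = (k₁ − k₂)/(k₁ + k₂) = 0.2465; thus R = |r|² = 0.06076, T = 0.9392.

T = 0.939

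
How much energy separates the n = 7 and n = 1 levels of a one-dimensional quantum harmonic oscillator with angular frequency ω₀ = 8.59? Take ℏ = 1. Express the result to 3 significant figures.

E_n = ℏω₀(n + ½), so ΔE = (7 − 1) ℏω₀ = 6 × 8.59 = 51.54.

ΔE = 51.5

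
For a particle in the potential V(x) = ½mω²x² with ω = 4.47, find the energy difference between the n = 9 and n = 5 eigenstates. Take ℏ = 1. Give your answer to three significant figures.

ΔE = 17.9

E_n = ℏω(n + ½), so ΔE = (9 − 5) ℏω = 4 × 4.47 = 17.88.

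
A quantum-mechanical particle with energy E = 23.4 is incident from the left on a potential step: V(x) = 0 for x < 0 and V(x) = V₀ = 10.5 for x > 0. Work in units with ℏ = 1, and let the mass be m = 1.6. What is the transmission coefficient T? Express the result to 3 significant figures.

On each side the TISE gives plane waves with k = √(2m(E − V))/ℏ: k₁ = √(2·1.6·23.4) = 8.653, k₂ = √(2·1.6·12.9) = 6.425.
Continuity of ψ and ψ′ at the step yields the reflection amplitude r = (k₁ − k₂)/(k₁ + k₂) = 0.1478; thus R = |r|² = 0.02184, T = 0.9782.

T = 0.978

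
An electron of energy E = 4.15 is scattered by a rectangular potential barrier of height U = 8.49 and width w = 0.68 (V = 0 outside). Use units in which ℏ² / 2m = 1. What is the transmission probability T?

T = 0.210

Since E < U the interior solution is evanescent with decay constant κ = √(2m(U − E))/ℏ = 2.083.
κw = 1.417, sinh(κw) = 1.940.
Matching ψ, ψ′ at both faces gives T = [1 + U² sinh²(κw) / (4E(U − E))]⁻¹ = 1/4.767 = 0.210.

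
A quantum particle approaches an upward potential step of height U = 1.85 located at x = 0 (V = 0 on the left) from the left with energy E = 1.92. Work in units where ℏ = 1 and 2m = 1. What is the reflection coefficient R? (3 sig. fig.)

The wavenumbers are k₁ = √(2mE)/ℏ = 1.386 on the left and k₂ = √(2m(E − U))/ℏ = 0.2646 on the right.
Matching ψ and ψ′ at x = 0 gives r = (k₁ − k₂)/(k₁ + k₂), so R = r² = 0.4615 and T = 1 − R = 0.5385.

R = 0.462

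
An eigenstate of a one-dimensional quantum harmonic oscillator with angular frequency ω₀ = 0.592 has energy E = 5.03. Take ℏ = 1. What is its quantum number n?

Invert E_n = (n + ½)ℏω₀: n = E/ℏω₀ − ½ = 7.997, so n = 8.

n = 8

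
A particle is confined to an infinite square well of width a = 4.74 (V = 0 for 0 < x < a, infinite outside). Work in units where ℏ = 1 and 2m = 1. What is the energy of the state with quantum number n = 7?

E = 21.5

Requiring ψ(0) = ψ(a) = 0 quantises k = nπ/a, hence E_n = ℏ²k²/2m = n²π²ℏ²/(2ma²).
E_7 = 7² × π² / (2 × 0.5 × 4.74²) = 21.52.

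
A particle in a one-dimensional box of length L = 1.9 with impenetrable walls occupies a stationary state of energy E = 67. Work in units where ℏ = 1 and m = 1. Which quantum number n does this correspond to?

n = 7

For an infinite well E_n = n²π²ℏ²/(2mL²), so n = (L/πℏ)√(2mE).
n = (1.9/π) × √(2 × 1 × 67) = 7.001 → n = 7.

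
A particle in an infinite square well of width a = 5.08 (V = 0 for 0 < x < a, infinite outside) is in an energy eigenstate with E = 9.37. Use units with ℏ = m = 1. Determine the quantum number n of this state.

n = 7

From E_n = n²π²ℏ²/(2ma²) invert to n = √(2ma²E)/(πℏ).
n = (5.08/π) × √(2 × 1 × 9.37) = 7.000 → n = 7.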